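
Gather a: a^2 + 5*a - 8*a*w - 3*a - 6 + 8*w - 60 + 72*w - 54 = a^2 + a*(2 - 8*w) + 80*w - 120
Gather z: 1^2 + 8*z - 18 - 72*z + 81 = 64 - 64*z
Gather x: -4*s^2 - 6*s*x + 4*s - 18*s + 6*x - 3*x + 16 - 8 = -4*s^2 - 14*s + x*(3 - 6*s) + 8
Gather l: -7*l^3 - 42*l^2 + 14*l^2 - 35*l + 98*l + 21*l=-7*l^3 - 28*l^2 + 84*l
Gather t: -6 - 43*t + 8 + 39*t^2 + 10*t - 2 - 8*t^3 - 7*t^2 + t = -8*t^3 + 32*t^2 - 32*t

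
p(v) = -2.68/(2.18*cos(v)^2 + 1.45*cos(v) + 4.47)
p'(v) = -2.68*(4.36*sin(v)*cos(v) + 1.45*sin(v))/(2.18*cos(v)^2 + 1.45*cos(v) + 4.47)^2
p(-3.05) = -0.52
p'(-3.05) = -0.03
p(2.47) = -0.57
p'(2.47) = 0.15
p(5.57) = -0.39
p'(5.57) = 0.18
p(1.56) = -0.60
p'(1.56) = -0.20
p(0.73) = -0.40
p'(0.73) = -0.18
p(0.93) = -0.44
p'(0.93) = -0.23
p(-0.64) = -0.38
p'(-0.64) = 0.16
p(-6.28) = -0.33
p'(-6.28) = -0.00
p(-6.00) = -0.34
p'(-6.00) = -0.07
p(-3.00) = -0.52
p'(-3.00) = -0.04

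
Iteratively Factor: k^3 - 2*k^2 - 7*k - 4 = (k + 1)*(k^2 - 3*k - 4) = (k + 1)^2*(k - 4)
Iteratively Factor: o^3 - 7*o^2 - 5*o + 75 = (o + 3)*(o^2 - 10*o + 25) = (o - 5)*(o + 3)*(o - 5)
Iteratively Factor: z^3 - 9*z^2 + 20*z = (z - 4)*(z^2 - 5*z) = z*(z - 4)*(z - 5)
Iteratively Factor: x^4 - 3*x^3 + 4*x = (x - 2)*(x^3 - x^2 - 2*x) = x*(x - 2)*(x^2 - x - 2) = x*(x - 2)*(x + 1)*(x - 2)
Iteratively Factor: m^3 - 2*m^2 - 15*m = (m)*(m^2 - 2*m - 15) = m*(m + 3)*(m - 5)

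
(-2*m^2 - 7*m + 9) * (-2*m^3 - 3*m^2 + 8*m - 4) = 4*m^5 + 20*m^4 - 13*m^3 - 75*m^2 + 100*m - 36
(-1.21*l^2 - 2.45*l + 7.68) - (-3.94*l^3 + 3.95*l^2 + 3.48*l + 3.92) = 3.94*l^3 - 5.16*l^2 - 5.93*l + 3.76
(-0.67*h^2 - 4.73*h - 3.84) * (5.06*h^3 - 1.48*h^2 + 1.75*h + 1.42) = -3.3902*h^5 - 22.9422*h^4 - 13.6025*h^3 - 3.5457*h^2 - 13.4366*h - 5.4528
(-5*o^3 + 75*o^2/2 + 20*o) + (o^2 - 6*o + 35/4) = -5*o^3 + 77*o^2/2 + 14*o + 35/4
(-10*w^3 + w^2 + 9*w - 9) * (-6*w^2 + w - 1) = 60*w^5 - 16*w^4 - 43*w^3 + 62*w^2 - 18*w + 9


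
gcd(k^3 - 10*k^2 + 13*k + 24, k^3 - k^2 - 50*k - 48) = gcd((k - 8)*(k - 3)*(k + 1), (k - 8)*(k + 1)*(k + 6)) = k^2 - 7*k - 8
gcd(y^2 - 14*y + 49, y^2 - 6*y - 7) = y - 7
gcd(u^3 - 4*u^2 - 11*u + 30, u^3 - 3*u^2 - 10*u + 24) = u^2 + u - 6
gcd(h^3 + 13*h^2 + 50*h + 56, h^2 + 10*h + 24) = h + 4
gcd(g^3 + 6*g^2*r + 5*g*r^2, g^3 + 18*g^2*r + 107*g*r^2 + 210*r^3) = g + 5*r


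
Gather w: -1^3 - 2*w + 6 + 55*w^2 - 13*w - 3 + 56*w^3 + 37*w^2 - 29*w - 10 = 56*w^3 + 92*w^2 - 44*w - 8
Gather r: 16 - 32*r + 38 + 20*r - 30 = 24 - 12*r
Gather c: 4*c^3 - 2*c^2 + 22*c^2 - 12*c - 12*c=4*c^3 + 20*c^2 - 24*c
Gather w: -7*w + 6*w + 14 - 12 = 2 - w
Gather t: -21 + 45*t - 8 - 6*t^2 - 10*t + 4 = -6*t^2 + 35*t - 25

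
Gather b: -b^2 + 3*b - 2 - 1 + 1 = -b^2 + 3*b - 2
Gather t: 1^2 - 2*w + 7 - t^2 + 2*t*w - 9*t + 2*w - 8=-t^2 + t*(2*w - 9)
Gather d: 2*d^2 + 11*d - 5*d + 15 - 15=2*d^2 + 6*d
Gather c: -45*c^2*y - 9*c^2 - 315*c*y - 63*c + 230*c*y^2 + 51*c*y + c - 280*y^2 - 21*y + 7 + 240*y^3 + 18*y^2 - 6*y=c^2*(-45*y - 9) + c*(230*y^2 - 264*y - 62) + 240*y^3 - 262*y^2 - 27*y + 7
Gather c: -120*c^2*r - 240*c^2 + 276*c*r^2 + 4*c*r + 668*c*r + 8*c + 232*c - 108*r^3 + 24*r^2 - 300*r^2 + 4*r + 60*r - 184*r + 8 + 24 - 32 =c^2*(-120*r - 240) + c*(276*r^2 + 672*r + 240) - 108*r^3 - 276*r^2 - 120*r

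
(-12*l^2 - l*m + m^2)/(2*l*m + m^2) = (-12*l^2 - l*m + m^2)/(m*(2*l + m))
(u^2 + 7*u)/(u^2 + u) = (u + 7)/(u + 1)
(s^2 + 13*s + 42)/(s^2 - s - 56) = (s + 6)/(s - 8)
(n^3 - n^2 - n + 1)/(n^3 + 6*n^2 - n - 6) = (n - 1)/(n + 6)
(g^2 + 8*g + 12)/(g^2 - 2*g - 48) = (g + 2)/(g - 8)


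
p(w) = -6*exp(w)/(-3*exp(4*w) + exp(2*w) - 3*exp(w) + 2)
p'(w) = -6*(12*exp(4*w) - 2*exp(2*w) + 3*exp(w))*exp(w)/(-3*exp(4*w) + exp(2*w) - 3*exp(w) + 2)^2 - 6*exp(w)/(-3*exp(4*w) + exp(2*w) - 3*exp(w) + 2) = 6*(-(12*exp(3*w) - 2*exp(w) + 3)*exp(w) + 3*exp(4*w) - exp(2*w) + 3*exp(w) - 2)*exp(w)/(3*exp(4*w) - exp(2*w) + 3*exp(w) - 2)^2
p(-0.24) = 5.30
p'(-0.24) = -28.78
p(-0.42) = 40.00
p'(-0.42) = -1317.41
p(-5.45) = -0.01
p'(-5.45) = -0.01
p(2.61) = 0.00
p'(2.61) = -0.00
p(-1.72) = -0.72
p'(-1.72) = -0.95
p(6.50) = 0.00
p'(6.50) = -0.00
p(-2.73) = -0.22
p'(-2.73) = -0.24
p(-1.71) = -0.73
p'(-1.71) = -0.97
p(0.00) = 2.00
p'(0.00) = -6.67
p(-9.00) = 0.00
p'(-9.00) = 0.00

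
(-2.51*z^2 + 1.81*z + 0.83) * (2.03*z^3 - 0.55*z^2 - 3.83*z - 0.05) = -5.0953*z^5 + 5.0548*z^4 + 10.3027*z^3 - 7.2633*z^2 - 3.2694*z - 0.0415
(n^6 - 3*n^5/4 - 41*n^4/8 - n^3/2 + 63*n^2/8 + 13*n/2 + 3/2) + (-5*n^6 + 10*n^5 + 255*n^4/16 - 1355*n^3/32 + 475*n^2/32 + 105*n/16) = -4*n^6 + 37*n^5/4 + 173*n^4/16 - 1371*n^3/32 + 727*n^2/32 + 209*n/16 + 3/2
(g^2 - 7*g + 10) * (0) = 0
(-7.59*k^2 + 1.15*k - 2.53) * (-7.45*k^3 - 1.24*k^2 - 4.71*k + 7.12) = 56.5455*k^5 + 0.844100000000001*k^4 + 53.1714*k^3 - 56.3201*k^2 + 20.1043*k - 18.0136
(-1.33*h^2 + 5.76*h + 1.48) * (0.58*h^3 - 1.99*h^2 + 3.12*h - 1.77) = -0.7714*h^5 + 5.9875*h^4 - 14.7536*h^3 + 17.3801*h^2 - 5.5776*h - 2.6196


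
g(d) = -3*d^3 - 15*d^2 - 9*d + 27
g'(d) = -9*d^2 - 30*d - 9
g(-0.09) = 27.69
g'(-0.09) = -6.37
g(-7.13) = 416.02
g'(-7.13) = -252.63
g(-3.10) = 0.12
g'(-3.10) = -2.49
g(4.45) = -574.45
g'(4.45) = -320.72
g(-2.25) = 5.48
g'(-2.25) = 12.94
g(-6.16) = 214.49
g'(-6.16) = -165.71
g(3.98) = -435.56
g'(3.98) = -270.96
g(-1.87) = 10.99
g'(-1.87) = 15.63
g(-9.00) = 1080.00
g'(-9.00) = -468.00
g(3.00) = -216.00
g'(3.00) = -180.00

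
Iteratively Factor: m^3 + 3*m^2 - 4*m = (m - 1)*(m^2 + 4*m) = (m - 1)*(m + 4)*(m)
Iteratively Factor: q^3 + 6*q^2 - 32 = (q - 2)*(q^2 + 8*q + 16) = (q - 2)*(q + 4)*(q + 4)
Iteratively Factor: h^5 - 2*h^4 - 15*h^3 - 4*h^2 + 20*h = (h - 1)*(h^4 - h^3 - 16*h^2 - 20*h) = (h - 1)*(h + 2)*(h^3 - 3*h^2 - 10*h) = (h - 5)*(h - 1)*(h + 2)*(h^2 + 2*h) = (h - 5)*(h - 1)*(h + 2)^2*(h)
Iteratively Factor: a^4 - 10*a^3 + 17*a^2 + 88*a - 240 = (a - 4)*(a^3 - 6*a^2 - 7*a + 60) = (a - 5)*(a - 4)*(a^2 - a - 12) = (a - 5)*(a - 4)^2*(a + 3)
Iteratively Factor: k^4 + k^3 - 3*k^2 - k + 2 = (k + 1)*(k^3 - 3*k + 2) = (k - 1)*(k + 1)*(k^2 + k - 2) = (k - 1)^2*(k + 1)*(k + 2)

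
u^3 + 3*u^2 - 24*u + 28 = (u - 2)^2*(u + 7)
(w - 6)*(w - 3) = w^2 - 9*w + 18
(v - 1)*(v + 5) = v^2 + 4*v - 5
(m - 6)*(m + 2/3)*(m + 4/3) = m^3 - 4*m^2 - 100*m/9 - 16/3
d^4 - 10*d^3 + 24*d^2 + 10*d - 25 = (d - 5)^2*(d - 1)*(d + 1)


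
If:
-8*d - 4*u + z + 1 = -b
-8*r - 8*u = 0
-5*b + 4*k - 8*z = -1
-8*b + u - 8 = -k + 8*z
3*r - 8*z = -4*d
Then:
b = -150*z/133 - 163/133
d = 841*z/1064 - 9/532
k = 157*z/266 - 237/133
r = 429*z/266 + 3/133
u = -429*z/266 - 3/133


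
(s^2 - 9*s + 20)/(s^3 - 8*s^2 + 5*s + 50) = (s - 4)/(s^2 - 3*s - 10)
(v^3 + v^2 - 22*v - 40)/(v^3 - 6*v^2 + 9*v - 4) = (v^3 + v^2 - 22*v - 40)/(v^3 - 6*v^2 + 9*v - 4)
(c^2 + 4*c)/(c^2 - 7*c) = (c + 4)/(c - 7)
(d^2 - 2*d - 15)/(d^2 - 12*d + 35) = (d + 3)/(d - 7)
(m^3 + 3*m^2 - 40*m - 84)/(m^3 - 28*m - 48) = (m + 7)/(m + 4)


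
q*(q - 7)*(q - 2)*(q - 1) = q^4 - 10*q^3 + 23*q^2 - 14*q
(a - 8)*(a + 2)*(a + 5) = a^3 - a^2 - 46*a - 80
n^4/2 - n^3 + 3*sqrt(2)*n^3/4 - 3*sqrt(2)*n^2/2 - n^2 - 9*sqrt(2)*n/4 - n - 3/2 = (n - 3)*(n + sqrt(2))*(sqrt(2)*n/2 + 1/2)*(sqrt(2)*n/2 + sqrt(2)/2)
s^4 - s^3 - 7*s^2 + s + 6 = (s - 3)*(s - 1)*(s + 1)*(s + 2)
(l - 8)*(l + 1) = l^2 - 7*l - 8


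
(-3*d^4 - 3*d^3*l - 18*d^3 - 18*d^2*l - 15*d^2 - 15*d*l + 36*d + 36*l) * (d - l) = -3*d^5 - 18*d^4 + 3*d^3*l^2 - 15*d^3 + 18*d^2*l^2 + 36*d^2 + 15*d*l^2 - 36*l^2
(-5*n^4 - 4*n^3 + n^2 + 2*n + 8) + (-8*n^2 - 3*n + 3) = -5*n^4 - 4*n^3 - 7*n^2 - n + 11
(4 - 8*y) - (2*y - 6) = 10 - 10*y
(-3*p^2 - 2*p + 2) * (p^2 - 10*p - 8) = -3*p^4 + 28*p^3 + 46*p^2 - 4*p - 16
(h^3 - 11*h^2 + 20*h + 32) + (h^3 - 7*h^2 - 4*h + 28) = 2*h^3 - 18*h^2 + 16*h + 60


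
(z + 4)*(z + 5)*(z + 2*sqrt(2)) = z^3 + 2*sqrt(2)*z^2 + 9*z^2 + 20*z + 18*sqrt(2)*z + 40*sqrt(2)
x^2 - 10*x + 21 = (x - 7)*(x - 3)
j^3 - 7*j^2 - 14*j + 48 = (j - 8)*(j - 2)*(j + 3)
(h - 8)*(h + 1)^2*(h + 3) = h^4 - 3*h^3 - 33*h^2 - 53*h - 24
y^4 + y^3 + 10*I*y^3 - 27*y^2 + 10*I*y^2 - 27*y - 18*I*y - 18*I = (y + 1)*(y + I)*(y + 3*I)*(y + 6*I)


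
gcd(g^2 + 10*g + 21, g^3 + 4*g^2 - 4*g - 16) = 1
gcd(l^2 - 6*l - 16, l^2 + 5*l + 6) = l + 2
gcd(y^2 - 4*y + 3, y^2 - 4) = 1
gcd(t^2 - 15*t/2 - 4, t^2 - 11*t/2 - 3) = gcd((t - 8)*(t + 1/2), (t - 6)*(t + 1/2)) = t + 1/2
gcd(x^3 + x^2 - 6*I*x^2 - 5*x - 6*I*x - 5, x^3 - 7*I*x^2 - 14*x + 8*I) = x - I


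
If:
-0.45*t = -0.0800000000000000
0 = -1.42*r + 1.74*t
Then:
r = 0.22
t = 0.18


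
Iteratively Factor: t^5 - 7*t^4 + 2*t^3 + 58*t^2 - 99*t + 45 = (t - 3)*(t^4 - 4*t^3 - 10*t^2 + 28*t - 15) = (t - 5)*(t - 3)*(t^3 + t^2 - 5*t + 3) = (t - 5)*(t - 3)*(t - 1)*(t^2 + 2*t - 3) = (t - 5)*(t - 3)*(t - 1)*(t + 3)*(t - 1)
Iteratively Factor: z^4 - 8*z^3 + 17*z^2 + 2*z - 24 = (z - 3)*(z^3 - 5*z^2 + 2*z + 8) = (z - 3)*(z + 1)*(z^2 - 6*z + 8) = (z - 4)*(z - 3)*(z + 1)*(z - 2)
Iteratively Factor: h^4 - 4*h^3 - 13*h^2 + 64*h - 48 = (h - 3)*(h^3 - h^2 - 16*h + 16) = (h - 3)*(h - 1)*(h^2 - 16) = (h - 4)*(h - 3)*(h - 1)*(h + 4)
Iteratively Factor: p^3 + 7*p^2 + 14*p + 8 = (p + 4)*(p^2 + 3*p + 2) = (p + 2)*(p + 4)*(p + 1)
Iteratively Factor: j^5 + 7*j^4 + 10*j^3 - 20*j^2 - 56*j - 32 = (j + 4)*(j^4 + 3*j^3 - 2*j^2 - 12*j - 8) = (j - 2)*(j + 4)*(j^3 + 5*j^2 + 8*j + 4) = (j - 2)*(j + 1)*(j + 4)*(j^2 + 4*j + 4) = (j - 2)*(j + 1)*(j + 2)*(j + 4)*(j + 2)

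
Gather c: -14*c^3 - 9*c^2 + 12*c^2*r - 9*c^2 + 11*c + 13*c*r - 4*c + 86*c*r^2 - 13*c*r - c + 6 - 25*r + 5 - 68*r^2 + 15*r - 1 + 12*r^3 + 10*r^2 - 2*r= -14*c^3 + c^2*(12*r - 18) + c*(86*r^2 + 6) + 12*r^3 - 58*r^2 - 12*r + 10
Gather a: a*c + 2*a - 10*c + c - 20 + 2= a*(c + 2) - 9*c - 18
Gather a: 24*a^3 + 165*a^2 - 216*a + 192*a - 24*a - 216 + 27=24*a^3 + 165*a^2 - 48*a - 189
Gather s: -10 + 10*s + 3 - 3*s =7*s - 7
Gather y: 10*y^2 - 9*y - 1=10*y^2 - 9*y - 1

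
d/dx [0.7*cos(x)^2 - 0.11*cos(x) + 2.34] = (0.11 - 1.4*cos(x))*sin(x)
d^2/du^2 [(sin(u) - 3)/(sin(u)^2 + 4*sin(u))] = (-sin(u)^2 + 16*sin(u) + 38 + 30/sin(u) - 72/sin(u)^2 - 96/sin(u)^3)/(sin(u) + 4)^3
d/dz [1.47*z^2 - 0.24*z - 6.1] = 2.94*z - 0.24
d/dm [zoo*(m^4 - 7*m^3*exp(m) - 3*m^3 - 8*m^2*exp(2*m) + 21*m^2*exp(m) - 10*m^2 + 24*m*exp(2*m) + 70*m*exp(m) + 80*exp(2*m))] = zoo*(m^3*exp(m) + m^3 + m^2*exp(2*m) + m^2 + m*exp(2*m) + m*exp(m) + m + exp(2*m) + exp(m))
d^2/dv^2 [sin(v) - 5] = -sin(v)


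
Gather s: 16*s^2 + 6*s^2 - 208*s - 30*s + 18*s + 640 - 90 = 22*s^2 - 220*s + 550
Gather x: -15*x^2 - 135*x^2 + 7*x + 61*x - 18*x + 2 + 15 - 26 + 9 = -150*x^2 + 50*x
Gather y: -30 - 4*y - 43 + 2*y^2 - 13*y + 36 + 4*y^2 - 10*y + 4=6*y^2 - 27*y - 33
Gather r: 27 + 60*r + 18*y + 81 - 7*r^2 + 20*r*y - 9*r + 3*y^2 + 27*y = -7*r^2 + r*(20*y + 51) + 3*y^2 + 45*y + 108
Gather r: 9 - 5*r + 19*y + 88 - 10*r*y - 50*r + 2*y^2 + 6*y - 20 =r*(-10*y - 55) + 2*y^2 + 25*y + 77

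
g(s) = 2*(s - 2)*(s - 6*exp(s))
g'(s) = 2*s + 2*(1 - 6*exp(s))*(s - 2) - 12*exp(s) = -12*s*exp(s) + 4*s + 12*exp(s) - 4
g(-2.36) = 25.52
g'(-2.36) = -9.63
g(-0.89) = 19.39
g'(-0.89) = 1.75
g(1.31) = 28.88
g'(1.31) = -12.55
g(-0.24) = 22.22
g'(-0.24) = 6.75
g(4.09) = -1481.18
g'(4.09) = -2202.80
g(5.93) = -17692.84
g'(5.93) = -22233.58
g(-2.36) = 25.52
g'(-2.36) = -9.63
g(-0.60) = 20.24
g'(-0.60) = 4.14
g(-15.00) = 510.00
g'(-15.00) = -64.00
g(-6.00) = 96.24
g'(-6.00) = -27.79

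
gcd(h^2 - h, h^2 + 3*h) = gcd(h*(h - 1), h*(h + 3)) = h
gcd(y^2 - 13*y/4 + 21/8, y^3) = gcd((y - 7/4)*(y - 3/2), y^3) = 1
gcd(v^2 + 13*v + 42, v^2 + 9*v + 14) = v + 7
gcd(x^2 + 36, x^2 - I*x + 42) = x + 6*I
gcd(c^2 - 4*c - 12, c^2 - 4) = c + 2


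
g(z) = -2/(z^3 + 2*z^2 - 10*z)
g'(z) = -2*(-3*z^2 - 4*z + 10)/(z^3 + 2*z^2 - 10*z)^2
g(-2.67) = -0.09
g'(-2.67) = 0.00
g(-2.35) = -0.09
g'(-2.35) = -0.01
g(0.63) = 0.38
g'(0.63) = -0.46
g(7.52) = -0.00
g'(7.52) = 0.00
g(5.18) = -0.01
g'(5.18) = 0.01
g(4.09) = -0.03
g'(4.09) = 0.03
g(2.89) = -0.17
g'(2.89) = 0.37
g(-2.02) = -0.10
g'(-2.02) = -0.03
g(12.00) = 0.00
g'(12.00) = 0.00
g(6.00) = -0.00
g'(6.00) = 0.00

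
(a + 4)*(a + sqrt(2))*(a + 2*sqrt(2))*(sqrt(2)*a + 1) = sqrt(2)*a^4 + 4*sqrt(2)*a^3 + 7*a^3 + 7*sqrt(2)*a^2 + 28*a^2 + 4*a + 28*sqrt(2)*a + 16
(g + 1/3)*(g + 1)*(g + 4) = g^3 + 16*g^2/3 + 17*g/3 + 4/3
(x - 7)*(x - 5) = x^2 - 12*x + 35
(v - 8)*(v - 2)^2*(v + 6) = v^4 - 6*v^3 - 36*v^2 + 184*v - 192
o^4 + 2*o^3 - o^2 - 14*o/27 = o*(o - 2/3)*(o + 1/3)*(o + 7/3)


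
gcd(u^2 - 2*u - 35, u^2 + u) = 1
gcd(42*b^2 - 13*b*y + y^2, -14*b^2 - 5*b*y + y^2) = -7*b + y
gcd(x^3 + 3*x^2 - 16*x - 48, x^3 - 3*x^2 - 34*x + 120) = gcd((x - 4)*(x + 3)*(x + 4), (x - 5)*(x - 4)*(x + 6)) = x - 4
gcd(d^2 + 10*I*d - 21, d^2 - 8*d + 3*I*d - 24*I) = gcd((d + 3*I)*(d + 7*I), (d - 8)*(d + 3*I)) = d + 3*I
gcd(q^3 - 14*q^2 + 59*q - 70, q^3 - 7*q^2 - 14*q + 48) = q - 2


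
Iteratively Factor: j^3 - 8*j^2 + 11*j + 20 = (j + 1)*(j^2 - 9*j + 20) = (j - 5)*(j + 1)*(j - 4)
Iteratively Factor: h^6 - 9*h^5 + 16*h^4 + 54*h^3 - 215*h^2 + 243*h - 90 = (h + 3)*(h^5 - 12*h^4 + 52*h^3 - 102*h^2 + 91*h - 30) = (h - 2)*(h + 3)*(h^4 - 10*h^3 + 32*h^2 - 38*h + 15) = (h - 2)*(h - 1)*(h + 3)*(h^3 - 9*h^2 + 23*h - 15) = (h - 3)*(h - 2)*(h - 1)*(h + 3)*(h^2 - 6*h + 5) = (h - 3)*(h - 2)*(h - 1)^2*(h + 3)*(h - 5)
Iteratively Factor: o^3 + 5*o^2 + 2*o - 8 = (o - 1)*(o^2 + 6*o + 8) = (o - 1)*(o + 4)*(o + 2)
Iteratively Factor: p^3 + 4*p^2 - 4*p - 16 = (p + 4)*(p^2 - 4) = (p - 2)*(p + 4)*(p + 2)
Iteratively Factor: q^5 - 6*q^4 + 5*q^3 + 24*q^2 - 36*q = (q - 3)*(q^4 - 3*q^3 - 4*q^2 + 12*q) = q*(q - 3)*(q^3 - 3*q^2 - 4*q + 12) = q*(q - 3)*(q - 2)*(q^2 - q - 6) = q*(q - 3)*(q - 2)*(q + 2)*(q - 3)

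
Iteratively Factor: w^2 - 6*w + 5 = (w - 5)*(w - 1)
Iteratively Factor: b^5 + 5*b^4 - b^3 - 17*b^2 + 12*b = (b - 1)*(b^4 + 6*b^3 + 5*b^2 - 12*b) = (b - 1)*(b + 3)*(b^3 + 3*b^2 - 4*b) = b*(b - 1)*(b + 3)*(b^2 + 3*b - 4) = b*(b - 1)^2*(b + 3)*(b + 4)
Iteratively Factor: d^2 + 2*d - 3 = (d + 3)*(d - 1)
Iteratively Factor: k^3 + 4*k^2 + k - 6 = (k + 3)*(k^2 + k - 2) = (k + 2)*(k + 3)*(k - 1)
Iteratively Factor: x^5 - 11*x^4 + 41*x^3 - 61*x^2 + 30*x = (x - 3)*(x^4 - 8*x^3 + 17*x^2 - 10*x) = (x - 3)*(x - 1)*(x^3 - 7*x^2 + 10*x) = (x - 3)*(x - 2)*(x - 1)*(x^2 - 5*x) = x*(x - 3)*(x - 2)*(x - 1)*(x - 5)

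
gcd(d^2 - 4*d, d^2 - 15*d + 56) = 1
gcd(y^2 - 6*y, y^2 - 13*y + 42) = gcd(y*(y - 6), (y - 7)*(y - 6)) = y - 6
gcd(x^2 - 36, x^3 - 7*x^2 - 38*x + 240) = x + 6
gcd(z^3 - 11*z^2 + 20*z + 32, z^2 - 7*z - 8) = z^2 - 7*z - 8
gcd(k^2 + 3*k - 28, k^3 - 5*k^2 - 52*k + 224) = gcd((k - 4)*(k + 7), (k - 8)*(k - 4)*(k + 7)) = k^2 + 3*k - 28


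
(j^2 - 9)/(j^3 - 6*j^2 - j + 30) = (j + 3)/(j^2 - 3*j - 10)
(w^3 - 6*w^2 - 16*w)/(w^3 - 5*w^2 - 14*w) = (w - 8)/(w - 7)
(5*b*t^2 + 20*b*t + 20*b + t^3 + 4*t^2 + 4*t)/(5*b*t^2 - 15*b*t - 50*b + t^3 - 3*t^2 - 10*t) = (t + 2)/(t - 5)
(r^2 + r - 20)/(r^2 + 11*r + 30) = (r - 4)/(r + 6)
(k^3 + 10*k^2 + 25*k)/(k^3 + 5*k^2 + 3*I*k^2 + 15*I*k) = (k + 5)/(k + 3*I)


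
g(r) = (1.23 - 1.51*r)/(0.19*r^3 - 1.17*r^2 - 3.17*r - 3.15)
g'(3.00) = 0.03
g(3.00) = 0.18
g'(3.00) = 0.03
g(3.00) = 0.18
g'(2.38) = 0.04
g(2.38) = 0.16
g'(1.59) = 0.09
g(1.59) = 0.11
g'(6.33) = 0.15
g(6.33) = 0.38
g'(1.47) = 0.10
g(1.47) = 0.10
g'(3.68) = 0.03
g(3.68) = 0.20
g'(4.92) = 0.05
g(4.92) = 0.25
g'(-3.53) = -0.26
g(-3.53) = -0.44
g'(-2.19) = -1.07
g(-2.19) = -1.19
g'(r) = (1.23 - 1.51*r)*(-0.57*r^2 + 2.34*r + 3.17)/(0.19*r^3 - 1.17*r^2 - 3.17*r - 3.15)^2 - 1.51/(0.19*r^3 - 1.17*r^2 - 3.17*r - 3.15)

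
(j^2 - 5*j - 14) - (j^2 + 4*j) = -9*j - 14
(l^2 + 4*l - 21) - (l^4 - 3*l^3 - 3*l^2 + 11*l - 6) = -l^4 + 3*l^3 + 4*l^2 - 7*l - 15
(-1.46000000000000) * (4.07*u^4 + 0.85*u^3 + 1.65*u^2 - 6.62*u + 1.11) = -5.9422*u^4 - 1.241*u^3 - 2.409*u^2 + 9.6652*u - 1.6206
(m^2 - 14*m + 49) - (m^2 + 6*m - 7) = 56 - 20*m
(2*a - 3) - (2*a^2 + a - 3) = -2*a^2 + a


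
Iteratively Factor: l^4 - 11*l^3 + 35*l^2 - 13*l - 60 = (l - 3)*(l^3 - 8*l^2 + 11*l + 20) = (l - 4)*(l - 3)*(l^2 - 4*l - 5) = (l - 5)*(l - 4)*(l - 3)*(l + 1)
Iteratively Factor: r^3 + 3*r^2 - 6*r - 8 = (r + 1)*(r^2 + 2*r - 8) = (r + 1)*(r + 4)*(r - 2)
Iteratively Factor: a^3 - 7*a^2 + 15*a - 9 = (a - 3)*(a^2 - 4*a + 3) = (a - 3)^2*(a - 1)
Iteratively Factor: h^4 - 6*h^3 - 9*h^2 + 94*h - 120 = (h - 2)*(h^3 - 4*h^2 - 17*h + 60) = (h - 5)*(h - 2)*(h^2 + h - 12) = (h - 5)*(h - 3)*(h - 2)*(h + 4)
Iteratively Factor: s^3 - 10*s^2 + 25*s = (s - 5)*(s^2 - 5*s) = s*(s - 5)*(s - 5)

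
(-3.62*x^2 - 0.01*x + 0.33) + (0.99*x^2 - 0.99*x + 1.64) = -2.63*x^2 - 1.0*x + 1.97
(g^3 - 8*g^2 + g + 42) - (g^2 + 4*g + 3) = g^3 - 9*g^2 - 3*g + 39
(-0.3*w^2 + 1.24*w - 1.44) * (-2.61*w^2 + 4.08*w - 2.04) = 0.783*w^4 - 4.4604*w^3 + 9.4296*w^2 - 8.4048*w + 2.9376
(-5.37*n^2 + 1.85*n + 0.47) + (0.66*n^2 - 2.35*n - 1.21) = -4.71*n^2 - 0.5*n - 0.74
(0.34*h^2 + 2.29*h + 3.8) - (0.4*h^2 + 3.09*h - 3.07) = -0.06*h^2 - 0.8*h + 6.87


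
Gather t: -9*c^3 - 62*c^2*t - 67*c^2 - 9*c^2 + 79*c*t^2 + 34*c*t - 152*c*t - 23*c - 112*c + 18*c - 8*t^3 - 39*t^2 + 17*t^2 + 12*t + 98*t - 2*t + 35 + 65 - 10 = -9*c^3 - 76*c^2 - 117*c - 8*t^3 + t^2*(79*c - 22) + t*(-62*c^2 - 118*c + 108) + 90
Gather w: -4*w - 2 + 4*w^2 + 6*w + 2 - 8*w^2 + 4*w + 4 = -4*w^2 + 6*w + 4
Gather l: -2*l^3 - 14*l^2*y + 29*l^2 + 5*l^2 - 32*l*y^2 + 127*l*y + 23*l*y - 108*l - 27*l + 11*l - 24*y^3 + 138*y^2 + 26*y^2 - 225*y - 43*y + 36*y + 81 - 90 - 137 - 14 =-2*l^3 + l^2*(34 - 14*y) + l*(-32*y^2 + 150*y - 124) - 24*y^3 + 164*y^2 - 232*y - 160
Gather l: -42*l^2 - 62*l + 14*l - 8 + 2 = -42*l^2 - 48*l - 6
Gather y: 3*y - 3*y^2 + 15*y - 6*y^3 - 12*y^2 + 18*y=-6*y^3 - 15*y^2 + 36*y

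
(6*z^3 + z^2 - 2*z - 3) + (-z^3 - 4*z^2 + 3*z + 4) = 5*z^3 - 3*z^2 + z + 1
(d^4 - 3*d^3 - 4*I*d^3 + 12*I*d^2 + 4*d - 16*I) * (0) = 0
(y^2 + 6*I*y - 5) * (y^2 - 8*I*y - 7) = y^4 - 2*I*y^3 + 36*y^2 - 2*I*y + 35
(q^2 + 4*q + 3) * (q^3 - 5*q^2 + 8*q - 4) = q^5 - q^4 - 9*q^3 + 13*q^2 + 8*q - 12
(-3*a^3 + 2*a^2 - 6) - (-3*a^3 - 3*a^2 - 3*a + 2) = 5*a^2 + 3*a - 8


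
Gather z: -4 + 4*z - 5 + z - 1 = 5*z - 10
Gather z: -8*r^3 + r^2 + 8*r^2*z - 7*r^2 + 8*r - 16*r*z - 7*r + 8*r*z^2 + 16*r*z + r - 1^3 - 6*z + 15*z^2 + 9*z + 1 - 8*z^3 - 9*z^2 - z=-8*r^3 - 6*r^2 + 2*r - 8*z^3 + z^2*(8*r + 6) + z*(8*r^2 + 2)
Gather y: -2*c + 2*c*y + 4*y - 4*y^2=-2*c - 4*y^2 + y*(2*c + 4)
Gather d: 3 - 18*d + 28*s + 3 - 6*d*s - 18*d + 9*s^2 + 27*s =d*(-6*s - 36) + 9*s^2 + 55*s + 6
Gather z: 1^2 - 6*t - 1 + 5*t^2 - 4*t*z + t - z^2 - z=5*t^2 - 5*t - z^2 + z*(-4*t - 1)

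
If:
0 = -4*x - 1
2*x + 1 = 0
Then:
No Solution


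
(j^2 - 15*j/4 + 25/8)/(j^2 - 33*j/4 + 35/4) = (j - 5/2)/(j - 7)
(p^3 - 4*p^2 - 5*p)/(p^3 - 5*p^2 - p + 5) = p/(p - 1)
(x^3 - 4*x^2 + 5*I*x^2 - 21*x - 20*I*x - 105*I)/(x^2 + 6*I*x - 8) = (x^3 + x^2*(-4 + 5*I) - x*(21 + 20*I) - 105*I)/(x^2 + 6*I*x - 8)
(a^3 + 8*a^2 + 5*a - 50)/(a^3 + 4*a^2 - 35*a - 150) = (a - 2)/(a - 6)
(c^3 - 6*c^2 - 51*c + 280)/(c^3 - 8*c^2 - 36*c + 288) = (c^2 + 2*c - 35)/(c^2 - 36)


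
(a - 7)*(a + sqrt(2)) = a^2 - 7*a + sqrt(2)*a - 7*sqrt(2)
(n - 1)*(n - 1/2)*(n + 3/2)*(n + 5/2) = n^4 + 5*n^3/2 - 7*n^2/4 - 29*n/8 + 15/8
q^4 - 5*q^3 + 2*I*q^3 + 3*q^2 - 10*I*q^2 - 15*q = q*(q - 5)*(q - I)*(q + 3*I)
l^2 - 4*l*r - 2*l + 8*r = (l - 2)*(l - 4*r)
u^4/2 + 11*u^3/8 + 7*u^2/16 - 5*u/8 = u*(u/2 + 1)*(u - 1/2)*(u + 5/4)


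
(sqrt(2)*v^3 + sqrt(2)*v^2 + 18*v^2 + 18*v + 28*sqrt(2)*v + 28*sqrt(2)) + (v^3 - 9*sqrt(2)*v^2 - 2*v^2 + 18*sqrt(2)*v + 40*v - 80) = v^3 + sqrt(2)*v^3 - 8*sqrt(2)*v^2 + 16*v^2 + 58*v + 46*sqrt(2)*v - 80 + 28*sqrt(2)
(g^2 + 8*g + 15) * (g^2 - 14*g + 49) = g^4 - 6*g^3 - 48*g^2 + 182*g + 735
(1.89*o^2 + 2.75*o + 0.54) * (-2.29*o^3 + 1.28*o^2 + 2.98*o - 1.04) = -4.3281*o^5 - 3.8783*o^4 + 7.9156*o^3 + 6.9206*o^2 - 1.2508*o - 0.5616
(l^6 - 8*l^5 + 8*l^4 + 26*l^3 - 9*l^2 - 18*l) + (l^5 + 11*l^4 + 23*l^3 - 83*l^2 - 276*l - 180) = l^6 - 7*l^5 + 19*l^4 + 49*l^3 - 92*l^2 - 294*l - 180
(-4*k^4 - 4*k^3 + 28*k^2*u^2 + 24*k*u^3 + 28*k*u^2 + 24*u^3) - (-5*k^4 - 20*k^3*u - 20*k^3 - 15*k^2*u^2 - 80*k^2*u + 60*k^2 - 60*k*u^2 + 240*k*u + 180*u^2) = k^4 + 20*k^3*u + 16*k^3 + 43*k^2*u^2 + 80*k^2*u - 60*k^2 + 24*k*u^3 + 88*k*u^2 - 240*k*u + 24*u^3 - 180*u^2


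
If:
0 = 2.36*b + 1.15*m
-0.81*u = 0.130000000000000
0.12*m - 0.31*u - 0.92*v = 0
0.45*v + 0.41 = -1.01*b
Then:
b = -0.49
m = 1.00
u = -0.16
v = 0.18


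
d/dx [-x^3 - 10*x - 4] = -3*x^2 - 10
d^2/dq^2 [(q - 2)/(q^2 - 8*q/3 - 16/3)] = 6*((14 - 9*q)*(-3*q^2 + 8*q + 16) - 4*(q - 2)*(3*q - 4)^2)/(-3*q^2 + 8*q + 16)^3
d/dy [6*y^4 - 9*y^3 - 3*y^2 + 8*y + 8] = 24*y^3 - 27*y^2 - 6*y + 8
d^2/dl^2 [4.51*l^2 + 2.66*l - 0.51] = 9.02000000000000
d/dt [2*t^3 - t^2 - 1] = 2*t*(3*t - 1)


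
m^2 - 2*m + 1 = (m - 1)^2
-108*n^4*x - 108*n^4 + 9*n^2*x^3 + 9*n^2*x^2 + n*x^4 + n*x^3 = (-3*n + x)*(6*n + x)^2*(n*x + n)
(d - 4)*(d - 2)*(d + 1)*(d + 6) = d^4 + d^3 - 28*d^2 + 20*d + 48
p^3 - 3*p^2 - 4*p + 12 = (p - 3)*(p - 2)*(p + 2)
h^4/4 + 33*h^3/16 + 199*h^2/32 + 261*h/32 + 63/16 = (h/4 + 1/2)*(h + 3/2)*(h + 7/4)*(h + 3)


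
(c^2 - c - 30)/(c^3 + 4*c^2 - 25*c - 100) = (c - 6)/(c^2 - c - 20)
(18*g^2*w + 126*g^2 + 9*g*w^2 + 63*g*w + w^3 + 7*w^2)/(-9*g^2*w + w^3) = (6*g*w + 42*g + w^2 + 7*w)/(w*(-3*g + w))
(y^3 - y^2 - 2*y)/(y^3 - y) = (y - 2)/(y - 1)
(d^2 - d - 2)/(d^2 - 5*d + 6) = (d + 1)/(d - 3)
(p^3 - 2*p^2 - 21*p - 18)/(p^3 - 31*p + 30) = (p^3 - 2*p^2 - 21*p - 18)/(p^3 - 31*p + 30)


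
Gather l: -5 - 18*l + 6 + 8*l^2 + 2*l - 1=8*l^2 - 16*l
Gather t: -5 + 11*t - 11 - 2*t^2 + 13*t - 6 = -2*t^2 + 24*t - 22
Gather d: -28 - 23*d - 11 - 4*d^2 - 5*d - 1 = -4*d^2 - 28*d - 40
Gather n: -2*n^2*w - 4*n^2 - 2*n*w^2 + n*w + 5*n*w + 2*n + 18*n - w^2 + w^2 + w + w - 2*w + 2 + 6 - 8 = n^2*(-2*w - 4) + n*(-2*w^2 + 6*w + 20)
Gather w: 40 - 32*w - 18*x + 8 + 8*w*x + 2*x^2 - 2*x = w*(8*x - 32) + 2*x^2 - 20*x + 48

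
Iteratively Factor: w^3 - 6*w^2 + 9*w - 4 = (w - 4)*(w^2 - 2*w + 1) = (w - 4)*(w - 1)*(w - 1)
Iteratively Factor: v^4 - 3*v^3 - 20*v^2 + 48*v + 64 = (v + 1)*(v^3 - 4*v^2 - 16*v + 64) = (v - 4)*(v + 1)*(v^2 - 16) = (v - 4)*(v + 1)*(v + 4)*(v - 4)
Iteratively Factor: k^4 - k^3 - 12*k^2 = (k + 3)*(k^3 - 4*k^2) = (k - 4)*(k + 3)*(k^2) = k*(k - 4)*(k + 3)*(k)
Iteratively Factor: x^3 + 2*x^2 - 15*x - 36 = (x - 4)*(x^2 + 6*x + 9) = (x - 4)*(x + 3)*(x + 3)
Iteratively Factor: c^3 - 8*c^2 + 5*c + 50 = (c + 2)*(c^2 - 10*c + 25) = (c - 5)*(c + 2)*(c - 5)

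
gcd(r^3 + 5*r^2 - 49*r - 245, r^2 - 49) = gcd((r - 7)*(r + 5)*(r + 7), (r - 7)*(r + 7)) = r^2 - 49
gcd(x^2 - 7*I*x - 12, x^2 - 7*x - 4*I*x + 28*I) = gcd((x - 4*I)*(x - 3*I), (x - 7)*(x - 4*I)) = x - 4*I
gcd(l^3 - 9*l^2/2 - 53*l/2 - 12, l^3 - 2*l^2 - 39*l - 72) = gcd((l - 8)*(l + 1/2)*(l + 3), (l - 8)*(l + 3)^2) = l^2 - 5*l - 24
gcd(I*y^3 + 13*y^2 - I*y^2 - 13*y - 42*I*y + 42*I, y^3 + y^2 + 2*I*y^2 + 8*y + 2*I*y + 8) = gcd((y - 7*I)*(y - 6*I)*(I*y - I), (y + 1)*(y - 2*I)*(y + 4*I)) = 1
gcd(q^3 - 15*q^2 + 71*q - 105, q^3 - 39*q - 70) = q - 7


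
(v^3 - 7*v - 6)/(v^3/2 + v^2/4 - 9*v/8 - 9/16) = 16*(v^3 - 7*v - 6)/(8*v^3 + 4*v^2 - 18*v - 9)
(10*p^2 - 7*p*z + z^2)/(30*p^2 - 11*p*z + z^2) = (-2*p + z)/(-6*p + z)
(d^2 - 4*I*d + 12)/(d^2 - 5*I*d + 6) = (d + 2*I)/(d + I)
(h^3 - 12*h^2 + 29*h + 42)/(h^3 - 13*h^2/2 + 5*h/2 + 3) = 2*(h^2 - 6*h - 7)/(2*h^2 - h - 1)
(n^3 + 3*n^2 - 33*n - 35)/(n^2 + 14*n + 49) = (n^2 - 4*n - 5)/(n + 7)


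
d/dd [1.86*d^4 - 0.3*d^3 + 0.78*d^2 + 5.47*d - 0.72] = 7.44*d^3 - 0.9*d^2 + 1.56*d + 5.47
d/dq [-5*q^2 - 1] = -10*q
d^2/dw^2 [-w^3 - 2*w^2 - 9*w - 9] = -6*w - 4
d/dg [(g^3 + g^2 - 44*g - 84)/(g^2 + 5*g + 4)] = (g^4 + 10*g^3 + 61*g^2 + 176*g + 244)/(g^4 + 10*g^3 + 33*g^2 + 40*g + 16)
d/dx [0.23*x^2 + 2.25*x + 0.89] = 0.46*x + 2.25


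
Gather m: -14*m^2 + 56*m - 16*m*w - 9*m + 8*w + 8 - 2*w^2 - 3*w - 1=-14*m^2 + m*(47 - 16*w) - 2*w^2 + 5*w + 7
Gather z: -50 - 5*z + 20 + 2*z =-3*z - 30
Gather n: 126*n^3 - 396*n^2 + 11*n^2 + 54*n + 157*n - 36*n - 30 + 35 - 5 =126*n^3 - 385*n^2 + 175*n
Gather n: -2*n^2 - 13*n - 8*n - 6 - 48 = -2*n^2 - 21*n - 54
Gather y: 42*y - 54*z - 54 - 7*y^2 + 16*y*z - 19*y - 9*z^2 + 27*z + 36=-7*y^2 + y*(16*z + 23) - 9*z^2 - 27*z - 18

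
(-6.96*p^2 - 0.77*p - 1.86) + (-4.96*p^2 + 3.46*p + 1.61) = -11.92*p^2 + 2.69*p - 0.25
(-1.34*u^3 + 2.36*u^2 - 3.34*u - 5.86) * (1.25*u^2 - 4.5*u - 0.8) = -1.675*u^5 + 8.98*u^4 - 13.723*u^3 + 5.817*u^2 + 29.042*u + 4.688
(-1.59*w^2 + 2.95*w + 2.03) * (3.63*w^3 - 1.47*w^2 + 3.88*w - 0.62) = -5.7717*w^5 + 13.0458*w^4 - 3.1368*w^3 + 9.4477*w^2 + 6.0474*w - 1.2586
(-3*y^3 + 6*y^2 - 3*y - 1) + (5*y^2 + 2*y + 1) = -3*y^3 + 11*y^2 - y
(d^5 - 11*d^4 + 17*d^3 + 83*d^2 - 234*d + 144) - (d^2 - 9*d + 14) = d^5 - 11*d^4 + 17*d^3 + 82*d^2 - 225*d + 130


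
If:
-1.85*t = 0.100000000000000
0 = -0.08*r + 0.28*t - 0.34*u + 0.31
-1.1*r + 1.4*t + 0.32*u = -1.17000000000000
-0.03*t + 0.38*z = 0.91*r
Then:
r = 1.17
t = -0.05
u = 0.59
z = 2.79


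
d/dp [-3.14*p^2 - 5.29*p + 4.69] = -6.28*p - 5.29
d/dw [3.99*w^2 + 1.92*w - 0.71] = 7.98*w + 1.92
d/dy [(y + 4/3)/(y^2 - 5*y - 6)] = (-3*y^2 - 8*y + 2)/(3*(y^4 - 10*y^3 + 13*y^2 + 60*y + 36))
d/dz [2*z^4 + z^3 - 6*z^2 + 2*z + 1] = 8*z^3 + 3*z^2 - 12*z + 2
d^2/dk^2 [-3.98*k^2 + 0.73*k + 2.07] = -7.96000000000000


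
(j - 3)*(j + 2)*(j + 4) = j^3 + 3*j^2 - 10*j - 24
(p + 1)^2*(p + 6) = p^3 + 8*p^2 + 13*p + 6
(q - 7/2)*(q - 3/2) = q^2 - 5*q + 21/4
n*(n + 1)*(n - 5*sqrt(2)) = n^3 - 5*sqrt(2)*n^2 + n^2 - 5*sqrt(2)*n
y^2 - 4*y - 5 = (y - 5)*(y + 1)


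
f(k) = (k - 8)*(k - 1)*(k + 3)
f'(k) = (k - 8)*(k - 1) + (k - 8)*(k + 3) + (k - 1)*(k + 3)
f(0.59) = 10.91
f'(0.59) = -25.04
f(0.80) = 5.47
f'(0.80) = -26.68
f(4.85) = -95.20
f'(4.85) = -6.63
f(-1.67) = 34.34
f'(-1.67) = 9.41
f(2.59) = -48.08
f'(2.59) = -29.96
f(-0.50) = 31.88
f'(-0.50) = -12.25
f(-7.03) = -486.38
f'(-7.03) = 213.62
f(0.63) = 9.90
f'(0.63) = -25.37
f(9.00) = 96.00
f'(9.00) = 116.00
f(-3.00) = 0.00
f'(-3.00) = 44.00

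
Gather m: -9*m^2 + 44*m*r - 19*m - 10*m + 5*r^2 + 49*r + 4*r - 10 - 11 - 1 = -9*m^2 + m*(44*r - 29) + 5*r^2 + 53*r - 22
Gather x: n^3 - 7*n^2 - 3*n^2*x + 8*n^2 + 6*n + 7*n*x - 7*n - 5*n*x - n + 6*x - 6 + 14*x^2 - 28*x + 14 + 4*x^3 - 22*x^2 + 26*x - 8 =n^3 + n^2 - 2*n + 4*x^3 - 8*x^2 + x*(-3*n^2 + 2*n + 4)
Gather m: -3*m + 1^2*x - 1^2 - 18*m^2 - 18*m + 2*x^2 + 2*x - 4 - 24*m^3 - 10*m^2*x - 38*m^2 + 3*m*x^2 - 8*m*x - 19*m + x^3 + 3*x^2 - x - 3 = -24*m^3 + m^2*(-10*x - 56) + m*(3*x^2 - 8*x - 40) + x^3 + 5*x^2 + 2*x - 8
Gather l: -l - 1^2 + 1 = -l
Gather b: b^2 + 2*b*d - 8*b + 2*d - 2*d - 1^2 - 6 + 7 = b^2 + b*(2*d - 8)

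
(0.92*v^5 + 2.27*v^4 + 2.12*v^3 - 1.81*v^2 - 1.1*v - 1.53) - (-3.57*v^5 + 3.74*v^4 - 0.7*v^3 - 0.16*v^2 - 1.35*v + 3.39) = 4.49*v^5 - 1.47*v^4 + 2.82*v^3 - 1.65*v^2 + 0.25*v - 4.92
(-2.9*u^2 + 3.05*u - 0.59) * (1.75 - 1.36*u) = 3.944*u^3 - 9.223*u^2 + 6.1399*u - 1.0325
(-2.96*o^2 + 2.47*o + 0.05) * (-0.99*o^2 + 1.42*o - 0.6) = 2.9304*o^4 - 6.6485*o^3 + 5.2339*o^2 - 1.411*o - 0.03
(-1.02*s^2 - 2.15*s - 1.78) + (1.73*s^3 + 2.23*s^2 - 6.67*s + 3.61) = 1.73*s^3 + 1.21*s^2 - 8.82*s + 1.83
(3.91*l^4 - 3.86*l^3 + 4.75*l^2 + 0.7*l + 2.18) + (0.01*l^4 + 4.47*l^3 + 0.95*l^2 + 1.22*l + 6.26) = 3.92*l^4 + 0.61*l^3 + 5.7*l^2 + 1.92*l + 8.44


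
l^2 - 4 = (l - 2)*(l + 2)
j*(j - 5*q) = j^2 - 5*j*q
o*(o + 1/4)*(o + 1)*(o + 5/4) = o^4 + 5*o^3/2 + 29*o^2/16 + 5*o/16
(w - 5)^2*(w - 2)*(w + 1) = w^4 - 11*w^3 + 33*w^2 - 5*w - 50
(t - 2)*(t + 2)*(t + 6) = t^3 + 6*t^2 - 4*t - 24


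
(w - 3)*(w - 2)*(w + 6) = w^3 + w^2 - 24*w + 36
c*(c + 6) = c^2 + 6*c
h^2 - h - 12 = (h - 4)*(h + 3)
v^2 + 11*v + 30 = (v + 5)*(v + 6)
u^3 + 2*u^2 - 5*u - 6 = (u - 2)*(u + 1)*(u + 3)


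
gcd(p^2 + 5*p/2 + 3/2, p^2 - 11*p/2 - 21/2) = p + 3/2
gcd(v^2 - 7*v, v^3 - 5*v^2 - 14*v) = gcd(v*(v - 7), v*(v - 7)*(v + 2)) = v^2 - 7*v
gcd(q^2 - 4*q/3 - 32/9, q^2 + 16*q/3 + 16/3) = q + 4/3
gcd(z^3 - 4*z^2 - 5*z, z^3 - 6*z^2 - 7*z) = z^2 + z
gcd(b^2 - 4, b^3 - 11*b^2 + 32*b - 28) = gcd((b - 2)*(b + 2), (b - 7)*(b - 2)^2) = b - 2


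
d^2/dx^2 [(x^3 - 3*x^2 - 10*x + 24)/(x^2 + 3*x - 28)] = 72/(x^3 + 21*x^2 + 147*x + 343)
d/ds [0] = 0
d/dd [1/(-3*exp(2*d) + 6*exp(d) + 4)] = 6*(exp(d) - 1)*exp(d)/(-3*exp(2*d) + 6*exp(d) + 4)^2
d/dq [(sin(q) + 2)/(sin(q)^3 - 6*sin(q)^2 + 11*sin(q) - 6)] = 2*(-sin(q)^3 + 12*sin(q) - 14)*cos(q)/((sin(q) - 3)^2*(sin(q) - 2)^2*(sin(q) - 1)^2)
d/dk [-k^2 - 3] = -2*k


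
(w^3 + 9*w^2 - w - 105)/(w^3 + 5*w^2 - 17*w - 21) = (w + 5)/(w + 1)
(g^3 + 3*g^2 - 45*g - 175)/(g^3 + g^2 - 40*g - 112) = (g^2 + 10*g + 25)/(g^2 + 8*g + 16)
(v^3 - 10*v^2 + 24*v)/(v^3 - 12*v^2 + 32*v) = (v - 6)/(v - 8)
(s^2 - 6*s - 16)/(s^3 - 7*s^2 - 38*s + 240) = (s + 2)/(s^2 + s - 30)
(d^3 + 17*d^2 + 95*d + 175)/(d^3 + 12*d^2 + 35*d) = (d + 5)/d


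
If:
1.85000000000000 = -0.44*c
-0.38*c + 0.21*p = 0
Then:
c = -4.20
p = -7.61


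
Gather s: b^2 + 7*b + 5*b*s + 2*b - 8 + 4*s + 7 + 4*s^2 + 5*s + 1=b^2 + 9*b + 4*s^2 + s*(5*b + 9)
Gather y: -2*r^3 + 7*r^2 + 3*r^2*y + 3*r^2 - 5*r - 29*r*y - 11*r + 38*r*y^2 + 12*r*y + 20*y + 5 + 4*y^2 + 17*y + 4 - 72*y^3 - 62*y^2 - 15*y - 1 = -2*r^3 + 10*r^2 - 16*r - 72*y^3 + y^2*(38*r - 58) + y*(3*r^2 - 17*r + 22) + 8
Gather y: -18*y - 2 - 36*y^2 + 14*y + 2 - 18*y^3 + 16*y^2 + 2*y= -18*y^3 - 20*y^2 - 2*y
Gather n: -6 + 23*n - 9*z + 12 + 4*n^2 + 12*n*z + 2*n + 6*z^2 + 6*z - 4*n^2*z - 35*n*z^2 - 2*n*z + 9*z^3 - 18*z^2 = n^2*(4 - 4*z) + n*(-35*z^2 + 10*z + 25) + 9*z^3 - 12*z^2 - 3*z + 6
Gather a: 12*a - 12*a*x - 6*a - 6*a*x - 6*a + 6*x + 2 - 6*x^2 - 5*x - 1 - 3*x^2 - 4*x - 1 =-18*a*x - 9*x^2 - 3*x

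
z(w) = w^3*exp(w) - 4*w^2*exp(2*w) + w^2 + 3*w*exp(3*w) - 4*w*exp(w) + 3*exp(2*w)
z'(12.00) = 478513802583188528.93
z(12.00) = 155189157702594821.45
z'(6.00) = 3689028586.58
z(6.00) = 1159008513.21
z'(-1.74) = -2.49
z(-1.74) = 3.02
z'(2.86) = 128489.08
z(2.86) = 36836.45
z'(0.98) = 147.02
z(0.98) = 42.66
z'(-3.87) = -7.81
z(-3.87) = 14.07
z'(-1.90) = -2.89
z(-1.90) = 3.45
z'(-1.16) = -1.13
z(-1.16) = 1.97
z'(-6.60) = -13.38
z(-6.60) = 43.20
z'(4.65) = 49087893.81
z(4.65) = 15053515.08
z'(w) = w^3*exp(w) - 8*w^2*exp(2*w) + 3*w^2*exp(w) + 9*w*exp(3*w) - 8*w*exp(2*w) - 4*w*exp(w) + 2*w + 3*exp(3*w) + 6*exp(2*w) - 4*exp(w)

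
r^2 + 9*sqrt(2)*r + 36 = (r + 3*sqrt(2))*(r + 6*sqrt(2))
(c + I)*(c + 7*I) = c^2 + 8*I*c - 7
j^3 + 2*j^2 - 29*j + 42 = (j - 3)*(j - 2)*(j + 7)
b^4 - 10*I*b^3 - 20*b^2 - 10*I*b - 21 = (b - 7*I)*(b - 3*I)*(b - I)*(b + I)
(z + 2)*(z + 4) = z^2 + 6*z + 8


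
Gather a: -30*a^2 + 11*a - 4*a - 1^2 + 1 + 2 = -30*a^2 + 7*a + 2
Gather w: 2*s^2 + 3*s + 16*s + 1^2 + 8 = 2*s^2 + 19*s + 9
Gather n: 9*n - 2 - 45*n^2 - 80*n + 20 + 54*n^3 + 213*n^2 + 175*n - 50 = 54*n^3 + 168*n^2 + 104*n - 32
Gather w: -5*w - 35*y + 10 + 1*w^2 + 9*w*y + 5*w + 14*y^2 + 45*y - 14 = w^2 + 9*w*y + 14*y^2 + 10*y - 4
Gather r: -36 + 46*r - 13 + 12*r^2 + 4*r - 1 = 12*r^2 + 50*r - 50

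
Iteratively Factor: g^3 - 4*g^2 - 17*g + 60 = (g - 5)*(g^2 + g - 12) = (g - 5)*(g - 3)*(g + 4)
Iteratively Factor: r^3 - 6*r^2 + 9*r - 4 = (r - 1)*(r^2 - 5*r + 4) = (r - 1)^2*(r - 4)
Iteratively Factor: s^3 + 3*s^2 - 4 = (s + 2)*(s^2 + s - 2) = (s - 1)*(s + 2)*(s + 2)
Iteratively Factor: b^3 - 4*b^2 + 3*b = (b)*(b^2 - 4*b + 3) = b*(b - 1)*(b - 3)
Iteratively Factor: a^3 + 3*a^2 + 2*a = (a)*(a^2 + 3*a + 2) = a*(a + 1)*(a + 2)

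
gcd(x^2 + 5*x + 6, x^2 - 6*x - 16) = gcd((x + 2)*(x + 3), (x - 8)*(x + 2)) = x + 2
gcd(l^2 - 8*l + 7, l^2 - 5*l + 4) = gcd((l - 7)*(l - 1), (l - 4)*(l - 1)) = l - 1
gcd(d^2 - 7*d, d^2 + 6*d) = d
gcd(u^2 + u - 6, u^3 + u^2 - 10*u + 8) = u - 2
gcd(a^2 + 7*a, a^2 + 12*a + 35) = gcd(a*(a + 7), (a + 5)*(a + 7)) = a + 7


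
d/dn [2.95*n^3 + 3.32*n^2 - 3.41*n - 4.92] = 8.85*n^2 + 6.64*n - 3.41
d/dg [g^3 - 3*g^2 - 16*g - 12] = 3*g^2 - 6*g - 16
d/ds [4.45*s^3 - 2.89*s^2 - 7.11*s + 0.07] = 13.35*s^2 - 5.78*s - 7.11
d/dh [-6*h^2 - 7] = -12*h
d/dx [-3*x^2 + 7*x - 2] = 7 - 6*x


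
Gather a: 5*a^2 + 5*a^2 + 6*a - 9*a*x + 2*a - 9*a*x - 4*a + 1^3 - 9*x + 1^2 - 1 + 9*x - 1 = 10*a^2 + a*(4 - 18*x)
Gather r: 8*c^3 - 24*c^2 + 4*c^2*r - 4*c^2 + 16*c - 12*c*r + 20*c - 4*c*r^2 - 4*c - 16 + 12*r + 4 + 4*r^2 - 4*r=8*c^3 - 28*c^2 + 32*c + r^2*(4 - 4*c) + r*(4*c^2 - 12*c + 8) - 12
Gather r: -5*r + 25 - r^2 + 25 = -r^2 - 5*r + 50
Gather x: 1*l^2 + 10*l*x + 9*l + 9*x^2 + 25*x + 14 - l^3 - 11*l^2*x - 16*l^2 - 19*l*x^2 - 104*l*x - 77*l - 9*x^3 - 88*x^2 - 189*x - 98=-l^3 - 15*l^2 - 68*l - 9*x^3 + x^2*(-19*l - 79) + x*(-11*l^2 - 94*l - 164) - 84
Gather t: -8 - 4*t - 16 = -4*t - 24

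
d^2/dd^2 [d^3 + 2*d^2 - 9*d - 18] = 6*d + 4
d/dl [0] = 0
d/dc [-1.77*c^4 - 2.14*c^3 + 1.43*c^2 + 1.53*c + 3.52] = -7.08*c^3 - 6.42*c^2 + 2.86*c + 1.53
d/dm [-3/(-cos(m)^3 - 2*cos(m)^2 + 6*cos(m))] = 3*(3*cos(m)^2 + 4*cos(m) - 6)*sin(m)/((cos(m)^2 + 2*cos(m) - 6)^2*cos(m)^2)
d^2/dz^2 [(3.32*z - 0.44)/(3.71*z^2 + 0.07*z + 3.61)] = ((2.8 - 73.9032*z)*(3.71*z^2 + 0.07*z + 3.61) + (3.32*z - 0.44)*(7.42*z + 0.07)*(14.84*z + 0.14))/(3.71*z^2 + 0.07*z + 3.61)^3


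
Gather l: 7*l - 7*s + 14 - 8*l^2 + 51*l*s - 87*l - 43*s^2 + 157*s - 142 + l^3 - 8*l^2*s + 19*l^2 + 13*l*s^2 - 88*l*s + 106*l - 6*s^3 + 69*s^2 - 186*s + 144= l^3 + l^2*(11 - 8*s) + l*(13*s^2 - 37*s + 26) - 6*s^3 + 26*s^2 - 36*s + 16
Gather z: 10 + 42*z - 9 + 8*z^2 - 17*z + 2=8*z^2 + 25*z + 3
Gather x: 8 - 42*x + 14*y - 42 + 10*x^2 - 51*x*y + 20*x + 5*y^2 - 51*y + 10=10*x^2 + x*(-51*y - 22) + 5*y^2 - 37*y - 24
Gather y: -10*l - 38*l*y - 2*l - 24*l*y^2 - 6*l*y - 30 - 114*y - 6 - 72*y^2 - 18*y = -12*l + y^2*(-24*l - 72) + y*(-44*l - 132) - 36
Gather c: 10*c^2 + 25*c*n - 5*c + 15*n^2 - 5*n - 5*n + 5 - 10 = 10*c^2 + c*(25*n - 5) + 15*n^2 - 10*n - 5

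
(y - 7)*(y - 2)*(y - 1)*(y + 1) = y^4 - 9*y^3 + 13*y^2 + 9*y - 14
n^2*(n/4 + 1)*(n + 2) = n^4/4 + 3*n^3/2 + 2*n^2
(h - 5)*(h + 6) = h^2 + h - 30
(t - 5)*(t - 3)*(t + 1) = t^3 - 7*t^2 + 7*t + 15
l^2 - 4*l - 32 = (l - 8)*(l + 4)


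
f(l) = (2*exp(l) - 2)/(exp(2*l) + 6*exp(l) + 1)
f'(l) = (2*exp(l) - 2)*(-2*exp(2*l) - 6*exp(l))/(exp(2*l) + 6*exp(l) + 1)^2 + 2*exp(l)/(exp(2*l) + 6*exp(l) + 1) = 2*(2*(1 - exp(l))*(exp(l) + 3) + exp(2*l) + 6*exp(l) + 1)*exp(l)/(exp(2*l) + 6*exp(l) + 1)^2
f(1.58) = 0.14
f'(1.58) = -0.02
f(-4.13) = -1.79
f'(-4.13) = 0.19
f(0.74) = 0.12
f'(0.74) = 0.09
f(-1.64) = -0.73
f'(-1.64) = 0.59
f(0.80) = 0.13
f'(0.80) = 0.08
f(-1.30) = -0.54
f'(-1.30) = 0.55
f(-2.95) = -1.44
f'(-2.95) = 0.43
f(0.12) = 0.03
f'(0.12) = 0.22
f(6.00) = 0.00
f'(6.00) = 0.00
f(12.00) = 0.00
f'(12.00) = 0.00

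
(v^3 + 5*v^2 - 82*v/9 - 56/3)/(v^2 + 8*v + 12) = (v^2 - v - 28/9)/(v + 2)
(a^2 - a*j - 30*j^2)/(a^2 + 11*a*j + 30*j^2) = (a - 6*j)/(a + 6*j)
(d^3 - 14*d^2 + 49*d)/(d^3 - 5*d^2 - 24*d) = (-d^2 + 14*d - 49)/(-d^2 + 5*d + 24)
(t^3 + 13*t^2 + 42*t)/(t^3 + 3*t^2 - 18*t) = (t + 7)/(t - 3)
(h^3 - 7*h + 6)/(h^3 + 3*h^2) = 1 - 3/h + 2/h^2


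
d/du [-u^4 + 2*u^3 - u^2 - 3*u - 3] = -4*u^3 + 6*u^2 - 2*u - 3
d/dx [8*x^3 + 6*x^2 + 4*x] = 24*x^2 + 12*x + 4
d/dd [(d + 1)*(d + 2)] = 2*d + 3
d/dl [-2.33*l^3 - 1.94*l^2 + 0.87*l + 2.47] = -6.99*l^2 - 3.88*l + 0.87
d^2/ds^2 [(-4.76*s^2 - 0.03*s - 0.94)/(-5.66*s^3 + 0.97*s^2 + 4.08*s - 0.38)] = (304.978912*s^6 + 5.76640799999984*s^5 + 1019.9037*s^4 - 262.13625*s^3 - 115.183788*s^2 + 10.2567*s + 33.455912)/(181.321496*s^9 - 93.223596*s^8 - 376.139262*s^7 + 170.008007*s^6 + 258.6216*s^5 - 100.019982*s^4 - 56.442072*s^3 + 18.556692*s^2 - 1.767456*s + 0.054872)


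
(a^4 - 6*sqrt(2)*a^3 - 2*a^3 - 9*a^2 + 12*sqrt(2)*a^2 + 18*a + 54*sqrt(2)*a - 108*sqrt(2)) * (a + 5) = a^5 - 6*sqrt(2)*a^4 + 3*a^4 - 18*sqrt(2)*a^3 - 19*a^3 - 27*a^2 + 114*sqrt(2)*a^2 + 90*a + 162*sqrt(2)*a - 540*sqrt(2)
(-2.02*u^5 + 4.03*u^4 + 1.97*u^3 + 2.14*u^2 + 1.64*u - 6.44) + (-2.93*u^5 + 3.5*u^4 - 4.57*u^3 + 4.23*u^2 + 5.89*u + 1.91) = -4.95*u^5 + 7.53*u^4 - 2.6*u^3 + 6.37*u^2 + 7.53*u - 4.53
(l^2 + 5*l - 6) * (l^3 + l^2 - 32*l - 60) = l^5 + 6*l^4 - 33*l^3 - 226*l^2 - 108*l + 360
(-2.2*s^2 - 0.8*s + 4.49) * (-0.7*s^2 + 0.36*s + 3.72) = 1.54*s^4 - 0.232*s^3 - 11.615*s^2 - 1.3596*s + 16.7028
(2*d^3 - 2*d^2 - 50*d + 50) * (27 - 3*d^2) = -6*d^5 + 6*d^4 + 204*d^3 - 204*d^2 - 1350*d + 1350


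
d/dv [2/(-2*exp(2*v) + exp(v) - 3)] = (8*exp(v) - 2)*exp(v)/(2*exp(2*v) - exp(v) + 3)^2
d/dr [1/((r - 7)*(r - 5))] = 2*(6 - r)/(r^4 - 24*r^3 + 214*r^2 - 840*r + 1225)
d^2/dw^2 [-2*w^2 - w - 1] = -4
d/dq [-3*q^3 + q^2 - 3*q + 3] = -9*q^2 + 2*q - 3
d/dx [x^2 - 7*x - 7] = 2*x - 7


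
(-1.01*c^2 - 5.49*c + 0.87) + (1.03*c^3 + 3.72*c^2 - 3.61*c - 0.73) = 1.03*c^3 + 2.71*c^2 - 9.1*c + 0.14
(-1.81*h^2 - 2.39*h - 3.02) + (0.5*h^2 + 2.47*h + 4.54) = -1.31*h^2 + 0.0800000000000001*h + 1.52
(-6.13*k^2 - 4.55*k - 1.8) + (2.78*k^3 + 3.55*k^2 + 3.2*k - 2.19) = 2.78*k^3 - 2.58*k^2 - 1.35*k - 3.99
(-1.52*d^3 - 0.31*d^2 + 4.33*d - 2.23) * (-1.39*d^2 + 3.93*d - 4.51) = 2.1128*d^5 - 5.5427*d^4 - 0.3818*d^3 + 21.5147*d^2 - 28.2922*d + 10.0573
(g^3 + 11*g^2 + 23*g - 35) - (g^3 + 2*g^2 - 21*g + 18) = 9*g^2 + 44*g - 53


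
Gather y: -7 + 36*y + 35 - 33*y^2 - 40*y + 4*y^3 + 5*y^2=4*y^3 - 28*y^2 - 4*y + 28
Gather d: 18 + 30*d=30*d + 18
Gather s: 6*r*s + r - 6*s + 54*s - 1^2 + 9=r + s*(6*r + 48) + 8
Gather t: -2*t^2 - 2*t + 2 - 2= -2*t^2 - 2*t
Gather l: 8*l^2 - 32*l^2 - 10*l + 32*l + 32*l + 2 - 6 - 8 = -24*l^2 + 54*l - 12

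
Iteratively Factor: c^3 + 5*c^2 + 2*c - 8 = (c + 4)*(c^2 + c - 2) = (c + 2)*(c + 4)*(c - 1)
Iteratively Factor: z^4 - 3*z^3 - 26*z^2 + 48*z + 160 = (z - 4)*(z^3 + z^2 - 22*z - 40) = (z - 4)*(z + 4)*(z^2 - 3*z - 10) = (z - 4)*(z + 2)*(z + 4)*(z - 5)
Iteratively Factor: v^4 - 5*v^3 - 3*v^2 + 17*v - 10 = (v + 2)*(v^3 - 7*v^2 + 11*v - 5) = (v - 1)*(v + 2)*(v^2 - 6*v + 5) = (v - 1)^2*(v + 2)*(v - 5)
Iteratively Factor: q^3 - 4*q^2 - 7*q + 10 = (q - 1)*(q^2 - 3*q - 10) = (q - 5)*(q - 1)*(q + 2)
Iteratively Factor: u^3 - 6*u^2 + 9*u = (u - 3)*(u^2 - 3*u) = u*(u - 3)*(u - 3)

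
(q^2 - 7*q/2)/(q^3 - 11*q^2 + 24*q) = (q - 7/2)/(q^2 - 11*q + 24)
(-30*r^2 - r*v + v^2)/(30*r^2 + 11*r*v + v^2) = (-6*r + v)/(6*r + v)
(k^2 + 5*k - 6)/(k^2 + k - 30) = (k - 1)/(k - 5)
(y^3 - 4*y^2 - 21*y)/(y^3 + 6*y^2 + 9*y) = (y - 7)/(y + 3)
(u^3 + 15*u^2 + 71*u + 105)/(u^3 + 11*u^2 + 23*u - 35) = (u + 3)/(u - 1)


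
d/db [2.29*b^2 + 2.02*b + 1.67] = 4.58*b + 2.02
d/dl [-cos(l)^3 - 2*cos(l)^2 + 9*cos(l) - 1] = (3*cos(l)^2 + 4*cos(l) - 9)*sin(l)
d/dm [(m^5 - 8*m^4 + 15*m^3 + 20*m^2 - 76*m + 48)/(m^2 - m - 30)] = (3*m^6 - 20*m^5 - 111*m^4 + 930*m^3 - 1294*m^2 - 1296*m + 2328)/(m^4 - 2*m^3 - 59*m^2 + 60*m + 900)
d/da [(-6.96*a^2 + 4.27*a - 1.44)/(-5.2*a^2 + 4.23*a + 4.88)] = (-7.2368*a^2 - 82.9056*a + 26.9288)/(27.04*a^4 - 43.992*a^3 - 32.8591*a^2 + 41.2848*a + 23.8144)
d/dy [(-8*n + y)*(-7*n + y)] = -15*n + 2*y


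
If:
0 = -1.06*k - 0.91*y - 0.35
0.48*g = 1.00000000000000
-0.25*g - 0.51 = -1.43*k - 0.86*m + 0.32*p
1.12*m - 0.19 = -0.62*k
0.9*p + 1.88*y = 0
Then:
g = 2.08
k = 6.51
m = -3.44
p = 16.66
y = -7.97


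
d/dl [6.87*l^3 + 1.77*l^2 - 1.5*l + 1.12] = 20.61*l^2 + 3.54*l - 1.5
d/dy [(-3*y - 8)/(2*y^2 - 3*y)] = 2*(3*y^2 + 16*y - 12)/(y^2*(4*y^2 - 12*y + 9))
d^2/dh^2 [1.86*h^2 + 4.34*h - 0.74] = 3.72000000000000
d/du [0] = 0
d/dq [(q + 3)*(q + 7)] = 2*q + 10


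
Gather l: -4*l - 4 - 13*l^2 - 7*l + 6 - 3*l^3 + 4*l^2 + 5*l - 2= -3*l^3 - 9*l^2 - 6*l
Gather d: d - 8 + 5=d - 3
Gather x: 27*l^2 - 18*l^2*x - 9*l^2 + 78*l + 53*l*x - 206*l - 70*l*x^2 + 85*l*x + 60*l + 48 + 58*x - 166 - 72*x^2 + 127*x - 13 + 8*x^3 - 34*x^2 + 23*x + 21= 18*l^2 - 68*l + 8*x^3 + x^2*(-70*l - 106) + x*(-18*l^2 + 138*l + 208) - 110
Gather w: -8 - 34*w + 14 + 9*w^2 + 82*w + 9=9*w^2 + 48*w + 15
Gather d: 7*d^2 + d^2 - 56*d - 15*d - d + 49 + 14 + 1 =8*d^2 - 72*d + 64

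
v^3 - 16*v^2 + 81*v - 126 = (v - 7)*(v - 6)*(v - 3)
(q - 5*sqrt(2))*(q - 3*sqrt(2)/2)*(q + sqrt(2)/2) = q^3 - 6*sqrt(2)*q^2 + 17*q/2 + 15*sqrt(2)/2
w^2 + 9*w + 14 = (w + 2)*(w + 7)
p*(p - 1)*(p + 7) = p^3 + 6*p^2 - 7*p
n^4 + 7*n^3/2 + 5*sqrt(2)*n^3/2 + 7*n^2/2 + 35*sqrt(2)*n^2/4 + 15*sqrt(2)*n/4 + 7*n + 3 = (n + 1/2)*(n + 3)*(n + sqrt(2)/2)*(n + 2*sqrt(2))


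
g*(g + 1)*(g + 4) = g^3 + 5*g^2 + 4*g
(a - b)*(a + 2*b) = a^2 + a*b - 2*b^2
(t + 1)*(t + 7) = t^2 + 8*t + 7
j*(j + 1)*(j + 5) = j^3 + 6*j^2 + 5*j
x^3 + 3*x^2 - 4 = (x - 1)*(x + 2)^2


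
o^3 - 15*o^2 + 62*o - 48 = (o - 8)*(o - 6)*(o - 1)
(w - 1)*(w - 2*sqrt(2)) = w^2 - 2*sqrt(2)*w - w + 2*sqrt(2)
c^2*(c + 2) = c^3 + 2*c^2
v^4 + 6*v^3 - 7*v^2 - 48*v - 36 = (v - 3)*(v + 1)*(v + 2)*(v + 6)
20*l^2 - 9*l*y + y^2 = (-5*l + y)*(-4*l + y)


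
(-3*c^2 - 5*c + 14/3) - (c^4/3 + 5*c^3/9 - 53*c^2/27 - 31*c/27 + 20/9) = -c^4/3 - 5*c^3/9 - 28*c^2/27 - 104*c/27 + 22/9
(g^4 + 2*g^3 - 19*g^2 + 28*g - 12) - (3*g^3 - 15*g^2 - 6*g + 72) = g^4 - g^3 - 4*g^2 + 34*g - 84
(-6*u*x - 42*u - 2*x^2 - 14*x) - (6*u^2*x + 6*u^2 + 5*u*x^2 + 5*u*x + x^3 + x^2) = -6*u^2*x - 6*u^2 - 5*u*x^2 - 11*u*x - 42*u - x^3 - 3*x^2 - 14*x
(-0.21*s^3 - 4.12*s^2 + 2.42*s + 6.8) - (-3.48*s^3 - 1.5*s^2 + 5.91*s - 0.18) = 3.27*s^3 - 2.62*s^2 - 3.49*s + 6.98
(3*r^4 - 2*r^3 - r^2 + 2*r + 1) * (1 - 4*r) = -12*r^5 + 11*r^4 + 2*r^3 - 9*r^2 - 2*r + 1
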